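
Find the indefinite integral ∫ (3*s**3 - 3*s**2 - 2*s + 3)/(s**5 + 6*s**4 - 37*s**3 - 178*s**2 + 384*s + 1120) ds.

13217*log(s - 4)/117612 - 29*log(s + 2)/540 + 437*log(s + 5)/486 - 1159*log(s + 7)/1210 - 139/(594*s - 2376) + C

Factor the denominator: (s - 4)**2*(s + 2)*(s + 5)*(s + 7).
Partial-fraction decomposition: -1159/(1210*(s + 7)) + 437/(486*(s + 5)) - 29/(540*(s + 2)) + 13217/(117612*(s - 4)) + 139/(594*(s - 4)**2).
Integrate each term; A/(s−a) gives A·log|s−a|; A/(s−a)² gives −A/(s−a).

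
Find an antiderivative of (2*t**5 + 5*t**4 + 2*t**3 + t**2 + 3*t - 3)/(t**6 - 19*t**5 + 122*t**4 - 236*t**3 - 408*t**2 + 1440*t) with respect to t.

-log(t)/480 - 182627*log(t - 6)/768 + 9662*log(t - 5)/35 - 3481*log(t - 4)/96 + 5*log(t + 2)/5376 - 7505/(32*t - 192) + C

Factor the denominator: t*(t - 6)**2*(t - 5)*(t - 4)*(t + 2).
Partial-fraction decomposition: 5/(5376*(t + 2)) - 3481/(96*(t - 4)) + 9662/(35*(t - 5)) - 182627/(768*(t - 6)) + 7505/(32*(t - 6)**2) - 1/(480*t).
Integrate each term; A/(t−a) gives A·log|t−a|; A/(t−a)² gives −A/(t−a).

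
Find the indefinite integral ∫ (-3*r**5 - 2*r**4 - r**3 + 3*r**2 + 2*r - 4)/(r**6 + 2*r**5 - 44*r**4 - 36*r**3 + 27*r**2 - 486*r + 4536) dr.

-2602*log(r - 6)/1755 + 127*log(r - 3)/540 + 38*log(r + 4)/75 - 46091*log(r + 7)/22620 - 241*log(r**2 + 9)/2175 - 607*atan(r/3)/39150 + C

Factor the denominator: (r - 6)*(r - 3)*(r + 4)*(r + 7)*(r**2 + 9).
Partial-fraction decomposition: -(2892*r + 607)/(13050*(r**2 + 9)) - 46091/(22620*(r + 7)) + 38/(75*(r + 4)) + 127/(540*(r - 3)) - 2602/(1755*(r - 6)).
Integrate each term; A/(r−a) gives A·log|r−a|; the (Br+D)/(r²+p²) term gives a log and an atan.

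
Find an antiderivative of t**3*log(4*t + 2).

Use integration by parts with u = log(4*t + 2), dv = t**3 dt.
Then du = 4/(4*t + 2) dt and v = t**4/4.

t**4*log(4*t + 2)/4 - t**4/16 + t**3/24 - t**2/32 + t/32 - log(2*t + 1)/64 + C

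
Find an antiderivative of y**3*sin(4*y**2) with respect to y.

-y**2*cos(4*y**2)/8 + sin(4*y**2)/32 + C

Let u = y², du = 2y dy; rewrite as (1/2)∫ u^1·sin(4u) du.
Now integrate by parts 1 time.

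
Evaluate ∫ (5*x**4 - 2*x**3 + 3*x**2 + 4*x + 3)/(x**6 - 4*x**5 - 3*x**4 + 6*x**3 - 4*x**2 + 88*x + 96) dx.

1219*log(x - 4)/600 - 393*log(x - 3)/260 + 9*log(x + 1)/100 - 103*log(x + 2)/240 - 941*log(x**2 + 4)/10400 + 1663*atan(x/2)/5200 + C

Factor the denominator: (x - 4)*(x - 3)*(x + 1)*(x + 2)*(x**2 + 4).
Partial-fraction decomposition: -(941*x - 3326)/(5200*(x**2 + 4)) - 103/(240*(x + 2)) + 9/(100*(x + 1)) - 393/(260*(x - 3)) + 1219/(600*(x - 4)).
Integrate each term; A/(x−a) gives A·log|x−a|; the (Bx+D)/(x²+p²) term gives a log and an atan.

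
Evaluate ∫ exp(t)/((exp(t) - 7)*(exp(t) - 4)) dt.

log(exp(t) - 7)/3 - log(exp(t) - 4)/3 + C

Let u = e^t, du = e^t dt.
The integral becomes ∫ du/((u-4)(u-7)); decompose into partial fractions.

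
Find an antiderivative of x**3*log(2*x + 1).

Use integration by parts with u = log(2*x + 1), dv = x**3 dx.
Then du = 2/(2*x + 1) dx and v = x**4/4.

x**4*log(2*x + 1)/4 - x**4/16 + x**3/24 - x**2/32 + x/32 - log(2*x + 1)/64 + C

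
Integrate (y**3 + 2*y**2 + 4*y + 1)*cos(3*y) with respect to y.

Use integration by parts with u = y**3 + 2*y**2 + 4*y + 1, dv = cos(3*y) dy, so v = sin(3*y)/3.
Apply parts 3 times (tabular method): alternate signs, differentiate u down to 0, integrate dv up.

y**3*sin(3*y)/3 + 2*y**2*sin(3*y)/3 + y**2*cos(3*y)/3 + 10*y*sin(3*y)/9 + 4*y*cos(3*y)/9 + 5*sin(3*y)/27 + 10*cos(3*y)/27 + C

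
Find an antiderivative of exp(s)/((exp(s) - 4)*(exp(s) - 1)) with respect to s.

Let u = e^s, du = e^s ds.
The integral becomes ∫ du/((u-4)(u-1)); decompose into partial fractions.

log(exp(s) - 4)/3 - log(exp(s) - 1)/3 + C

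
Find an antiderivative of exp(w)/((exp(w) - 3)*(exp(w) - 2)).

Let u = e^w, du = e^w dw.
The integral becomes ∫ du/((u-2)(u-3)); decompose into partial fractions.

log(exp(w) - 3) - log(exp(w) - 2) + C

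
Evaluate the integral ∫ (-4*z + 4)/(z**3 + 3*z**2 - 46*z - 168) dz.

-24*log(z - 7)/143 - 10*log(z + 4)/11 + 14*log(z + 6)/13 + C

Factor the denominator: (z - 7)*(z + 4)*(z + 6).
Partial-fraction decomposition: 14/(13*(z + 6)) - 10/(11*(z + 4)) - 24/(143*(z - 7)).
Integrate each term: A/(z−a) contributes A·log|z−a|.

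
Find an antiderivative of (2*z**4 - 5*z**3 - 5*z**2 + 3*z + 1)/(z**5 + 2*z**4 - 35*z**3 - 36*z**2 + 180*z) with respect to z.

log(z)/180 + 43*log(z - 5)/110 + 7*log(z - 2)/80 - 61*log(z + 3)/90 + 3475*log(z + 6)/1584 + C

Factor the denominator: z*(z - 5)*(z - 2)*(z + 3)*(z + 6).
Partial-fraction decomposition: 3475/(1584*(z + 6)) - 61/(90*(z + 3)) + 7/(80*(z - 2)) + 43/(110*(z - 5)) + 1/(180*z).
Integrate each term: A/(z−a) contributes A·log|z−a|.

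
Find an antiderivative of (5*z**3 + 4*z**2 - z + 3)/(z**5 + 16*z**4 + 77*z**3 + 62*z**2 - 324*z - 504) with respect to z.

Factor the denominator: (z - 2)*(z + 2)*(z + 3)*(z + 6)*(z + 7).
Partial-fraction decomposition: -503/(60*(z + 7)) + 309/(32*(z + 6)) - 31/(20*(z + 3)) + 19/(80*(z + 2)) + 19/(480*(z - 2)).
Integrate each term: A/(z−a) contributes A·log|z−a|.

19*log(z - 2)/480 + 19*log(z + 2)/80 - 31*log(z + 3)/20 + 309*log(z + 6)/32 - 503*log(z + 7)/60 + C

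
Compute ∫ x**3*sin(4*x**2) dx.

-x**2*cos(4*x**2)/8 + sin(4*x**2)/32 + C

Let u = x², du = 2x dx; rewrite as (1/2)∫ u^1·sin(4u) du.
Now integrate by parts 1 time.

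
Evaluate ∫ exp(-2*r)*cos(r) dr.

Let I denote the integral. Integrate by parts with u = cos(r), dv = exp(-2*r) dr, so v = -exp(-2*r)/2: I = -exp(-2*r)*cos(r)/2 − (1/2)·∫ exp(-2*r)*sin(r) dr.
Apply parts again with u = sin(r), dv = exp(-2*r) dr: ∫ exp(-2*r)*sin(r) dr = -exp(-2*r)*sin(r)/2 + (1/2)·I. Substituting back brings back I: I = exp(-2*r)*sin(r)/4 - exp(-2*r)*cos(r)/2 − (1/4)·I.
Solving for I: (1 + 1/4)·I equals the remaining terms, so I = (4/5)·(exp(-2*r)*sin(r)/4 - exp(-2*r)*cos(r)/2).

exp(-2*r)*sin(r)/5 - 2*exp(-2*r)*cos(r)/5 + C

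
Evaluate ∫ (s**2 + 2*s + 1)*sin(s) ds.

Use integration by parts with u = s**2 + 2*s + 1, dv = sin(s) ds, so v = -cos(s).
Apply parts 2 times (tabular method): alternate signs, differentiate u down to 0, integrate dv up.

-s**2*cos(s) + 2*s*sin(s) - 2*s*cos(s) + 2*sin(s) + cos(s) + C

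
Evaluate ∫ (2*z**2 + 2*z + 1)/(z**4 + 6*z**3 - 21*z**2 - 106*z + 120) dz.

41*log(z - 4)/270 - 5*log(z - 1)/126 + 41*log(z + 5)/54 - 61*log(z + 6)/70 + C

Factor the denominator: (z - 4)*(z - 1)*(z + 5)*(z + 6).
Partial-fraction decomposition: -61/(70*(z + 6)) + 41/(54*(z + 5)) - 5/(126*(z - 1)) + 41/(270*(z - 4)).
Integrate each term: A/(z−a) contributes A·log|z−a|.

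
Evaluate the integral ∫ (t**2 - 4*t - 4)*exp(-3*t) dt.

Use integration by parts with u = t**2 - 4*t - 4, dv = exp(-3*t) dt, so v = -exp(-3*t)/3.
Apply parts 2 times (tabular method): alternate signs, differentiate u down to 0, integrate dv up.

(-9*t**2 + 30*t + 46)*exp(-3*t)/27 + C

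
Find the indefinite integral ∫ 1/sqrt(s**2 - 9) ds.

log(s + sqrt(s**2 - 9)) + C

Substitute s = 3·sec(θ), so ds = 3·sec(θ)*tan(θ) dθ and the radical becomes sqrt(s**2 - 9) = 3·tan(θ) by the Pythagorean identity.
Integrate the resulting trig expression in θ, then back-substitute sec(θ) = s/3, tan(θ) = sqrt(s**2 - 9)/3 (absorbing any constant into C).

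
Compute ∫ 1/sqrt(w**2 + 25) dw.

Substitute w = 5·tan(θ), so dw = 5·sec(θ)^2 dθ and the radical becomes sqrt(w**2 + 25) = 5·sec(θ) by the Pythagorean identity.
Integrate the resulting trig expression in θ, then back-substitute tan(θ) = w/5, sec(θ) = sqrt(w**2 + 25)/5 (absorbing any constant into C).

log(w + sqrt(w**2 + 25)) + C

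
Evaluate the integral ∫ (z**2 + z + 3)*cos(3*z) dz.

Use integration by parts with u = z**2 + z + 3, dv = cos(3*z) dz, so v = sin(3*z)/3.
Apply parts 2 times (tabular method): alternate signs, differentiate u down to 0, integrate dv up.

z**2*sin(3*z)/3 + z*sin(3*z)/3 + 2*z*cos(3*z)/9 + 25*sin(3*z)/27 + cos(3*z)/9 + C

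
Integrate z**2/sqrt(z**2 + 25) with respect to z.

z*sqrt(z**2 + 25)/2 - 25*log(z + sqrt(z**2 + 25))/2 + C

Substitute z = 5·tan(θ), so dz = 5·sec(θ)^2 dθ and the radical becomes sqrt(z**2 + 25) = 5·sec(θ) by the Pythagorean identity.
Integrate the resulting trig expression in θ, then back-substitute tan(θ) = z/5, sec(θ) = sqrt(z**2 + 25)/5 (absorbing any constant into C).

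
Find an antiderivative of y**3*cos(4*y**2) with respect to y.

y**2*sin(4*y**2)/8 + cos(4*y**2)/32 + C

Let u = y², du = 2y dy; rewrite as (1/2)∫ u^1·cos(4u) du.
Now integrate by parts 1 time.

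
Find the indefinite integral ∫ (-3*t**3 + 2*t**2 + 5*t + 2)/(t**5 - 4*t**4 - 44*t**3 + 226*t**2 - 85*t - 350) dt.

Factor the denominator: (t - 5)**2*(t - 2)*(t + 1)*(t + 7).
Partial-fraction decomposition: 547/(3888*(t + 7)) - 1/(324*(t + 1)) - 4/(243*(t - 2)) - 157/(1296*(t - 5)) - 149/(108*(t - 5)**2).
Integrate each term; A/(t−a) gives A·log|t−a|; A/(t−a)² gives −A/(t−a).

-157*log(t - 5)/1296 - 4*log(t - 2)/243 - log(t + 1)/324 + 547*log(t + 7)/3888 + 149/(108*t - 540) + C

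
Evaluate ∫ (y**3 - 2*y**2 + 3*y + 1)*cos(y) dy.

y**3*sin(y) - 2*y**2*sin(y) + 3*y**2*cos(y) - 3*y*sin(y) - 4*y*cos(y) + 5*sin(y) - 3*cos(y) + C

Use integration by parts with u = y**3 - 2*y**2 + 3*y + 1, dv = cos(y) dy, so v = sin(y).
Apply parts 3 times (tabular method): alternate signs, differentiate u down to 0, integrate dv up.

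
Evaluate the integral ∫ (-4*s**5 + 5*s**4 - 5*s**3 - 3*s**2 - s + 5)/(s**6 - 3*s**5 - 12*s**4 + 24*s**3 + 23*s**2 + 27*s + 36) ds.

Factor the denominator: (s - 4)*(s - 3)*(s + 1)*(s + 3)*(s**2 + 1).
Partial-fraction decomposition: -13*(3*s - 5)/(340*(s**2 + 1)) - 1493/(840*(s + 3)) + 17/(80*(s + 1)) + 727/(240*(s - 3)) - 3183/(595*(s - 4)).
Integrate each term; A/(s−a) gives A·log|s−a|; the (Bs+D)/(s²+p²) term gives a log and an atan.

-3183*log(s - 4)/595 + 727*log(s - 3)/240 + 17*log(s + 1)/80 - 1493*log(s + 3)/840 - 39*log(s**2 + 1)/680 + 13*atan(s)/68 + C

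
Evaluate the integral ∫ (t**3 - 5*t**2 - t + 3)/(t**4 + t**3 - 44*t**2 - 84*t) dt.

-log(t)/28 + 94*log(t - 7)/819 - 23*log(t + 2)/72 + 129*log(t + 6)/104 + C

Factor the denominator: t*(t - 7)*(t + 2)*(t + 6).
Partial-fraction decomposition: 129/(104*(t + 6)) - 23/(72*(t + 2)) + 94/(819*(t - 7)) - 1/(28*t).
Integrate each term: A/(t−a) contributes A·log|t−a|.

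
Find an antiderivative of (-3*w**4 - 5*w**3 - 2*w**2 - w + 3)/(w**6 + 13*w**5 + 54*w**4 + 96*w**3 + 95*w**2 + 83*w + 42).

Factor the denominator: (w + 1)*(w + 2)*(w + 3)*(w + 7)*(w**2 + 1).
Partial-fraction decomposition: -(9*w - 13)/(250*(w**2 + 1)) + 697/(750*(w + 7)) - 3/(2*(w + 3)) + 11/(25*(w + 2)) + 1/(6*(w + 1)).
Integrate each term; A/(w−a) gives A·log|w−a|; the (Bw+D)/(w²+p²) term gives a log and an atan.

log(w + 1)/6 + 11*log(w + 2)/25 - 3*log(w + 3)/2 + 697*log(w + 7)/750 - 9*log(w**2 + 1)/500 + 13*atan(w)/250 + C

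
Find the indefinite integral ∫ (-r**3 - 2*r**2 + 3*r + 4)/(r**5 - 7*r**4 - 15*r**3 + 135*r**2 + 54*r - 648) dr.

-133*log(r - 6)/243 + 40*log(r - 4)/49 - 8*log(r - 3)/27 + 325*log(r + 3)/11907 + 2/(189*r + 567) + C

Factor the denominator: (r - 6)*(r - 4)*(r - 3)*(r + 3)**2.
Partial-fraction decomposition: 325/(11907*(r + 3)) - 2/(189*(r + 3)**2) - 8/(27*(r - 3)) + 40/(49*(r - 4)) - 133/(243*(r - 6)).
Integrate each term; A/(r−a) gives A·log|r−a|; A/(r−a)² gives −A/(r−a).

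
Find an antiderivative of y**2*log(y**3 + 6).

Let u = y**3 + 6, so du = (3*y**2) dy.
The integral becomes (1/3)·∫ log(u) du; integrate by parts with u′=log(u), dv′=du.

y**3*log(y**3 + 6)/3 - y**3/3 + 2*log(y**3 + 6) + C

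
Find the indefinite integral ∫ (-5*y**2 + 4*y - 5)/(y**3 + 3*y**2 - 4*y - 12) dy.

Factor the denominator: (y - 2)*(y + 2)*(y + 3).
Partial-fraction decomposition: -62/(5*(y + 3)) + 33/(4*(y + 2)) - 17/(20*(y - 2)).
Integrate each term: A/(y−a) contributes A·log|y−a|.

-17*log(y - 2)/20 + 33*log(y + 2)/4 - 62*log(y + 3)/5 + C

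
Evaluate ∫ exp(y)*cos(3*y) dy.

Let I denote the integral. Integrate by parts with u = cos(3*y), dv = exp(y) dy, so v = exp(y): I = exp(y)*cos(3*y) + 3·∫ exp(y)*sin(3*y) dy.
Apply parts again with u = sin(3*y), dv = exp(y) dy: ∫ exp(y)*sin(3*y) dy = exp(y)*sin(3*y) − 3·I. Substituting back brings back I: I = 3*exp(y)*sin(3*y) + exp(y)*cos(3*y) − 9·I.
Solving for I: (1 + 9)·I equals the remaining terms, so I = (1/10)·(3*exp(y)*sin(3*y) + exp(y)*cos(3*y)).

3*exp(y)*sin(3*y)/10 + exp(y)*cos(3*y)/10 + C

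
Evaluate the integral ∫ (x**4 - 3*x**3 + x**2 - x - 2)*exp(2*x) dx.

(4*x**4 - 20*x**3 + 34*x**2 - 38*x + 11)*exp(2*x)/8 + C

Use integration by parts with u = x**4 - 3*x**3 + x**2 - x - 2, dv = exp(2*x) dx, so v = exp(2*x)/2.
Apply parts 4 times (tabular method): alternate signs, differentiate u down to 0, integrate dv up.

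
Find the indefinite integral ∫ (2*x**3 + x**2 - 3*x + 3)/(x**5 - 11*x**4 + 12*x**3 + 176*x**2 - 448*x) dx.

Factor the denominator: x*(x - 7)*(x - 4)**2*(x + 4).
Partial-fraction decomposition: -97/(2816*(x + 4)) - 763/(768*(x - 4)) - 45/(32*(x - 4)**2) + 239/(231*(x - 7)) - 3/(448*x).
Integrate each term; A/(x−a) gives A·log|x−a|; A/(x−a)² gives −A/(x−a).

-3*log(x)/448 + 239*log(x - 7)/231 - 763*log(x - 4)/768 - 97*log(x + 4)/2816 + 45/(32*x - 128) + C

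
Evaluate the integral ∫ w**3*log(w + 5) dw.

Use integration by parts with u = log(w + 5), dv = w**3 dw.
Then du = 1/(w + 5) dw and v = w**4/4.

w**4*log(w + 5)/4 - w**4/16 + 5*w**3/12 - 25*w**2/8 + 125*w/4 - 625*log(w + 5)/4 + C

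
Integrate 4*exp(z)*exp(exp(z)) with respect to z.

4*exp(exp(z)) + C

Let u = exp(z), so du = (exp(z)) dz.
Rewriting, the integral becomes 4·∫ e^u du = 4·e^u.
Substituting back, u = exp(z).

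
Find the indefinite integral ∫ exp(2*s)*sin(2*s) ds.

Let I denote the integral. Integrate by parts with u = sin(2*s), dv = exp(2*s) ds, so v = exp(2*s)/2: I = exp(2*s)*sin(2*s)/2 − ∫ exp(2*s)*cos(2*s) ds.
Apply parts again with u = cos(2*s), dv = exp(2*s) ds: ∫ exp(2*s)*cos(2*s) ds = exp(2*s)*cos(2*s)/2 + I. Substituting back brings back I: I = exp(2*s)*sin(2*s)/2 - exp(2*s)*cos(2*s)/2 − I.
Solving for I: (1 + 1)·I equals the remaining terms, so I = (1/2)·(exp(2*s)*sin(2*s)/2 - exp(2*s)*cos(2*s)/2).

exp(2*s)*sin(2*s)/4 - exp(2*s)*cos(2*s)/4 + C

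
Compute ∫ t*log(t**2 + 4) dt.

t**2*log(t**2 + 4)/2 - t**2/2 + 2*log(t**2 + 4) + C

Let u = t**2 + 4, so du = (2*t) dt.
The integral becomes (1/2)·∫ log(u) du; integrate by parts with u′=log(u), dv′=du.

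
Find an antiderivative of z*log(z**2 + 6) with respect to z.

Let u = z**2 + 6, so du = (2*z) dz.
The integral becomes (1/2)·∫ log(u) du; integrate by parts with u′=log(u), dv′=du.

z**2*log(z**2 + 6)/2 - z**2/2 + 3*log(z**2 + 6) + C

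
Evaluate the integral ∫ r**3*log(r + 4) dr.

Use integration by parts with u = log(r + 4), dv = r**3 dr.
Then du = 1/(r + 4) dr and v = r**4/4.

r**4*log(r + 4)/4 - r**4/16 + r**3/3 - 2*r**2 + 16*r - 64*log(r + 4) + C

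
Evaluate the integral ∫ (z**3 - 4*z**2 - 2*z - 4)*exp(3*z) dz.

Use integration by parts with u = z**3 - 4*z**2 - 2*z - 4, dv = exp(3*z) dz, so v = exp(3*z)/3.
Apply parts 3 times (tabular method): alternate signs, differentiate u down to 0, integrate dv up.

(9*z**3 - 45*z**2 + 12*z - 40)*exp(3*z)/27 + C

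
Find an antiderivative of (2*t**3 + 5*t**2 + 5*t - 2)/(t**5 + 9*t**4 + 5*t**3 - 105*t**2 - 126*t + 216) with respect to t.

4*log(t - 3)/27 - log(t - 1)/28 - 13*log(t + 3)/36 + log(t + 4) - 142*log(t + 6)/189 + C

Factor the denominator: (t - 3)*(t - 1)*(t + 3)*(t + 4)*(t + 6).
Partial-fraction decomposition: -142/(189*(t + 6)) + 1/(t + 4) - 13/(36*(t + 3)) - 1/(28*(t - 1)) + 4/(27*(t - 3)).
Integrate each term: A/(t−a) contributes A·log|t−a|.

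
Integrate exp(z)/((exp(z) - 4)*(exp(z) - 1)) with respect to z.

log(exp(z) - 4)/3 - log(exp(z) - 1)/3 + C

Let u = e^z, du = e^z dz.
The integral becomes ∫ du/((u-4)(u-1)); decompose into partial fractions.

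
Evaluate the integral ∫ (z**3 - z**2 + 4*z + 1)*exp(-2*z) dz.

(-4*z**3 - 2*z**2 - 18*z - 13)*exp(-2*z)/8 + C

Use integration by parts with u = z**3 - z**2 + 4*z + 1, dv = exp(-2*z) dz, so v = -exp(-2*z)/2.
Apply parts 3 times (tabular method): alternate signs, differentiate u down to 0, integrate dv up.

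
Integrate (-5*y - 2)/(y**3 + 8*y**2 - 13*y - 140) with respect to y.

-2*log(y - 4)/9 - 23*log(y + 5)/18 + 3*log(y + 7)/2 + C

Factor the denominator: (y - 4)*(y + 5)*(y + 7).
Partial-fraction decomposition: 3/(2*(y + 7)) - 23/(18*(y + 5)) - 2/(9*(y - 4)).
Integrate each term: A/(y−a) contributes A·log|y−a|.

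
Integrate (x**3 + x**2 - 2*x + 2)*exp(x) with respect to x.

(x**3 - 2*x**2 + 2*x)*exp(x) + C

Use integration by parts with u = x**3 + x**2 - 2*x + 2, dv = exp(x) dx, so v = exp(x).
Apply parts 3 times (tabular method): alternate signs, differentiate u down to 0, integrate dv up.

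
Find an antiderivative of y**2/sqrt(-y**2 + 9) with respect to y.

Substitute y = 3·sin(θ), so dy = 3·cos(θ) dθ and the radical becomes sqrt(-y**2 + 9) = 3·cos(θ) by the Pythagorean identity.
Integrate the resulting trig expression in θ, then back-substitute θ = asin(y/3), sin(θ) = y/3, cos(θ) = sqrt(-y**2 + 9)/3 (absorbing any constant into C).

-y*sqrt(-y**2 + 9)/2 + 9*asin(y/3)/2 + C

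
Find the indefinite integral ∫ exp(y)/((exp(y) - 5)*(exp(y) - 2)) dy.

log(exp(y) - 5)/3 - log(exp(y) - 2)/3 + C

Let u = e^y, du = e^y dy.
The integral becomes ∫ du/((u-5)(u-2)); decompose into partial fractions.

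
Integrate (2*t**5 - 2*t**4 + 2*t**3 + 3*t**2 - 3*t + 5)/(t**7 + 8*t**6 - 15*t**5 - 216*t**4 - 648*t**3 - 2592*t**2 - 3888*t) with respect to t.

-5*log(t)/3888 + 13487*log(t - 6)/311040 - 89*log(t + 2)/3328 - 4343*log(t + 6)/77760 + 64*log(t**2 + 9)/3159 - 379*atan(t/3)/15795 - 3689/(2592*t + 15552) + C

Factor the denominator: t*(t - 6)*(t + 2)*(t + 6)**2*(t**2 + 9).
Partial-fraction decomposition: (640*t - 1137)/(15795*(t**2 + 9)) - 4343/(77760*(t + 6)) + 3689/(2592*(t + 6)**2) - 89/(3328*(t + 2)) + 13487/(311040*(t - 6)) - 5/(3888*t).
Integrate each term; A/(t−a) gives A·log|t−a|; the (Bt+D)/(t²+p²) term gives a log and an atan.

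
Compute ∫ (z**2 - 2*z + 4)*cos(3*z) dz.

Use integration by parts with u = z**2 - 2*z + 4, dv = cos(3*z) dz, so v = sin(3*z)/3.
Apply parts 2 times (tabular method): alternate signs, differentiate u down to 0, integrate dv up.

z**2*sin(3*z)/3 - 2*z*sin(3*z)/3 + 2*z*cos(3*z)/9 + 34*sin(3*z)/27 - 2*cos(3*z)/9 + C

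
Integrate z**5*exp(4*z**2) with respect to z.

Let u = z², du = 2z dz; rewrite as (1/2)∫ u^2·exp(4u) du.
Now integrate by parts 2 times.

(8*z**4 - 4*z**2 + 1)*exp(4*z**2)/64 + C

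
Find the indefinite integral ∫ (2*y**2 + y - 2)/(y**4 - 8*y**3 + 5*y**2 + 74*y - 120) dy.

Factor the denominator: (y - 5)*(y - 4)*(y - 2)*(y + 3).
Partial-fraction decomposition: -13/(280*(y + 3)) + 4/(15*(y - 2)) - 17/(7*(y - 4)) + 53/(24*(y - 5)).
Integrate each term: A/(y−a) contributes A·log|y−a|.

53*log(y - 5)/24 - 17*log(y - 4)/7 + 4*log(y - 2)/15 - 13*log(y + 3)/280 + C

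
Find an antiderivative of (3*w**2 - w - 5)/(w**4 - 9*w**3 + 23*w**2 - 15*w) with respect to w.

log(w)/3 + 13*log(w - 5)/8 - 19*log(w - 3)/12 - 3*log(w - 1)/8 + C

Factor the denominator: w*(w - 5)*(w - 3)*(w - 1).
Partial-fraction decomposition: -3/(8*(w - 1)) - 19/(12*(w - 3)) + 13/(8*(w - 5)) + 1/(3*w).
Integrate each term: A/(w−a) contributes A·log|w−a|.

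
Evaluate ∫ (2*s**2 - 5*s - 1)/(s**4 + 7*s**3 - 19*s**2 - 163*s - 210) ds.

log(s - 5)/28 - 17*log(s + 2)/35 + log(s + 3) - 11*log(s + 7)/20 + C

Factor the denominator: (s - 5)*(s + 2)*(s + 3)*(s + 7).
Partial-fraction decomposition: -11/(20*(s + 7)) + 1/(s + 3) - 17/(35*(s + 2)) + 1/(28*(s - 5)).
Integrate each term: A/(s−a) contributes A·log|s−a|.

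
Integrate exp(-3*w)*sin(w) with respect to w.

-3*exp(-3*w)*sin(w)/10 - exp(-3*w)*cos(w)/10 + C

Let I denote the integral. Integrate by parts with u = sin(w), dv = exp(-3*w) dw, so v = -exp(-3*w)/3: I = -exp(-3*w)*sin(w)/3 + (1/3)·∫ exp(-3*w)*cos(w) dw.
Apply parts again with u = cos(w), dv = exp(-3*w) dw: ∫ exp(-3*w)*cos(w) dw = -exp(-3*w)*cos(w)/3 − (1/3)·I. Substituting back brings back I: I = -exp(-3*w)*sin(w)/3 - exp(-3*w)*cos(w)/9 − (1/9)·I.
Solving for I: (1 + 1/9)·I equals the remaining terms, so I = (9/10)·(-exp(-3*w)*sin(w)/3 - exp(-3*w)*cos(w)/9).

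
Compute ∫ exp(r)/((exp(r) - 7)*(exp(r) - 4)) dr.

Let u = e^r, du = e^r dr.
The integral becomes ∫ du/((u-7)(u-4)); decompose into partial fractions.

log(exp(r) - 7)/3 - log(exp(r) - 4)/3 + C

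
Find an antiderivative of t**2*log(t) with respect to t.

Use integration by parts with u = log(t), dv = t**2 dt.
Then du = 1/t dt and v = t**3/3.

t**3*log(t)/3 - t**3/9 + C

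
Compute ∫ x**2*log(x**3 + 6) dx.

x**3*log(x**3 + 6)/3 - x**3/3 + 2*log(x**3 + 6) + C

Let u = x**3 + 6, so du = (3*x**2) dx.
The integral becomes (1/3)·∫ log(u) du; integrate by parts with u′=log(u), dv′=du.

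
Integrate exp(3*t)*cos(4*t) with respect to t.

4*exp(3*t)*sin(4*t)/25 + 3*exp(3*t)*cos(4*t)/25 + C

Let I denote the integral. Integrate by parts with u = cos(4*t), dv = exp(3*t) dt, so v = exp(3*t)/3: I = exp(3*t)*cos(4*t)/3 + (4/3)·∫ exp(3*t)*sin(4*t) dt.
Apply parts again with u = sin(4*t), dv = exp(3*t) dt: ∫ exp(3*t)*sin(4*t) dt = exp(3*t)*sin(4*t)/3 − (4/3)·I. Substituting back brings back I: I = 4*exp(3*t)*sin(4*t)/9 + exp(3*t)*cos(4*t)/3 − (16/9)·I.
Solving for I: (1 + 16/9)·I equals the remaining terms, so I = (9/25)·(4*exp(3*t)*sin(4*t)/9 + exp(3*t)*cos(4*t)/3).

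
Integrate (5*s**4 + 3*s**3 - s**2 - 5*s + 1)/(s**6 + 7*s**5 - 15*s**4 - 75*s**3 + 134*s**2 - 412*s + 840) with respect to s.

Factor the denominator: (s - 3)*(s - 2)*(s + 5)*(s + 7)*(s**2 + 4).
Partial-fraction decomposition: 17*(353*s + 2034)/(159848*(s**2 + 4)) - 10963/(9540*(s + 7)) + 393/(464*(s + 5)) - 13/(72*(s - 2)) + 463/(1040*(s - 3)).
Integrate each term; A/(s−a) gives A·log|s−a|; the (Bs+D)/(s²+p²) term gives a log and an atan.

463*log(s - 3)/1040 - 13*log(s - 2)/72 + 393*log(s + 5)/464 - 10963*log(s + 7)/9540 + 6001*log(s**2 + 4)/319696 + 17289*atan(s/2)/159848 + C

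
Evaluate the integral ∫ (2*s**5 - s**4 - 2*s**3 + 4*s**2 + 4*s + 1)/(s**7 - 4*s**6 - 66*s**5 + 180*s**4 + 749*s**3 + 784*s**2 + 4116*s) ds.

Factor the denominator: s*(s - 7)**2*(s + 3)*(s + 7)*(s**2 + 4).
Partial-fraction decomposition: (71*s + 4896)/(146068*(s**2 + 4)) - 4395/(36358*(s + 7)) + 61/(1950*(s + 3)) + 2140631/(24087175*(s - 7)) + 7688/(12985*(s - 7)**2) + 1/(4116*s).
Integrate each term; A/(s−a) gives A·log|s−a|; the (Bs+D)/(s²+p²) term gives a log and an atan.

log(s)/4116 + 2140631*log(s - 7)/24087175 + 61*log(s + 3)/1950 - 4395*log(s + 7)/36358 + 71*log(s**2 + 4)/292136 + 612*atan(s/2)/36517 - 7688/(12985*s - 90895) + C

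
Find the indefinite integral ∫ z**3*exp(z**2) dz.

Let u = z², du = 2z dz; rewrite as (1/2)∫ u^1·exp(1u) du.
Now integrate by parts 1 time.

(z**2 - 1)*exp(z**2)/2 + C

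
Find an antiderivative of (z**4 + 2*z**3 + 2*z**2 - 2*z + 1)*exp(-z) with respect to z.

(-z**4 - 6*z**3 - 20*z**2 - 38*z - 39)*exp(-z) + C

Use integration by parts with u = z**4 + 2*z**3 + 2*z**2 - 2*z + 1, dv = exp(-z) dz, so v = -exp(-z).
Apply parts 4 times (tabular method): alternate signs, differentiate u down to 0, integrate dv up.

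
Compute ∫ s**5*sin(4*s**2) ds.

-s**4*cos(4*s**2)/8 + s**2*sin(4*s**2)/16 + cos(4*s**2)/64 + C

Let u = s², du = 2s ds; rewrite as (1/2)∫ u^2·sin(4u) du.
Now integrate by parts 2 times.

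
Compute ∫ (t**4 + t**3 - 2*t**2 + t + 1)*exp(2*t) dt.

(4*t**4 - 4*t**3 - 2*t**2 + 6*t + 1)*exp(2*t)/8 + C

Use integration by parts with u = t**4 + t**3 - 2*t**2 + t + 1, dv = exp(2*t) dt, so v = exp(2*t)/2.
Apply parts 4 times (tabular method): alternate signs, differentiate u down to 0, integrate dv up.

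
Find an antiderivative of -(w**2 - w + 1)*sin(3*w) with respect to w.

w**2*cos(3*w)/3 - 2*w*sin(3*w)/9 - w*cos(3*w)/3 + sin(3*w)/9 + 7*cos(3*w)/27 + C

Use integration by parts with u = w**2 - w + 1, dv = -sin(3*w) dw, so v = cos(3*w)/3.
Apply parts 2 times (tabular method): alternate signs, differentiate u down to 0, integrate dv up.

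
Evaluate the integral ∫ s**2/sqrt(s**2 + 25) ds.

s*sqrt(s**2 + 25)/2 - 25*log(s + sqrt(s**2 + 25))/2 + C

Substitute s = 5·tan(θ), so ds = 5·sec(θ)^2 dθ and the radical becomes sqrt(s**2 + 25) = 5·sec(θ) by the Pythagorean identity.
Integrate the resulting trig expression in θ, then back-substitute tan(θ) = s/5, sec(θ) = sqrt(s**2 + 25)/5 (absorbing any constant into C).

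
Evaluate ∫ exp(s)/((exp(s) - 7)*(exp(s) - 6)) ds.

log(exp(s) - 7) - log(exp(s) - 6) + C

Let u = e^s, du = e^s ds.
The integral becomes ∫ du/((u-6)(u-7)); decompose into partial fractions.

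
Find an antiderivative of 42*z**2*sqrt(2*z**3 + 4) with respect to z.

Let u = 2*z**3 + 4, so du = (6*z**2) dz.
Rewriting, the integral becomes 7·∫ √u du = 7·(2/3)u^(3/2).
Substituting back, u = 2*z**3 + 4.

14*(2*z**3 + 4)**(3/2)/3 + C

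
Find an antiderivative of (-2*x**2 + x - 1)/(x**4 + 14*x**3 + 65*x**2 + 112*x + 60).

Factor the denominator: (x + 1)*(x + 2)*(x + 5)*(x + 6).
Partial-fraction decomposition: 79/(20*(x + 6)) - 14/(3*(x + 5)) + 11/(12*(x + 2)) - 1/(5*(x + 1)).
Integrate each term: A/(x−a) contributes A·log|x−a|.

-log(x + 1)/5 + 11*log(x + 2)/12 - 14*log(x + 5)/3 + 79*log(x + 6)/20 + C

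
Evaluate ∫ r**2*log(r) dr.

Use integration by parts with u = log(r), dv = r**2 dr.
Then du = 1/r dr and v = r**3/3.

r**3*log(r)/3 - r**3/9 + C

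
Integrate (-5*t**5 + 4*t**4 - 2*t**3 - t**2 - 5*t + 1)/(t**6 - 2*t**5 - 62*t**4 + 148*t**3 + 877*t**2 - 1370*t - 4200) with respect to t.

Factor the denominator: (t - 5)**2*(t - 4)*(t + 2)*(t + 3)*(t + 7).
Partial-fraction decomposition: -11789/(3960*(t + 7)) + 25/(28*(t + 3)) - 247/(1470*(t + 2)) - 4259/(462*(t - 4)) + 22829/(3528*(t - 5)) - 839/(42*(t - 5)**2).
Integrate each term; A/(t−a) gives A·log|t−a|; A/(t−a)² gives −A/(t−a).

22829*log(t - 5)/3528 - 4259*log(t - 4)/462 - 247*log(t + 2)/1470 + 25*log(t + 3)/28 - 11789*log(t + 7)/3960 + 839/(42*t - 210) + C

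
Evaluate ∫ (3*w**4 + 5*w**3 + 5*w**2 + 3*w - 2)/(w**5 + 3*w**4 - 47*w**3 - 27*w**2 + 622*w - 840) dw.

589*log(w - 4)/99 - 43*log(w - 3)/8 + 8*log(w - 2)/9 - 97*log(w + 5)/72 + 571*log(w + 7)/198 + C

Factor the denominator: (w - 4)*(w - 3)*(w - 2)*(w + 5)*(w + 7).
Partial-fraction decomposition: 571/(198*(w + 7)) - 97/(72*(w + 5)) + 8/(9*(w - 2)) - 43/(8*(w - 3)) + 589/(99*(w - 4)).
Integrate each term: A/(w−a) contributes A·log|w−a|.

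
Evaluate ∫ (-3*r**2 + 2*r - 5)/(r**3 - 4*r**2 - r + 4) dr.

Factor the denominator: (r - 4)*(r - 1)*(r + 1).
Partial-fraction decomposition: -1/(r + 1) + 1/(r - 1) - 3/(r - 4).
Integrate each term: A/(r−a) contributes A·log|r−a|.

-3*log(r - 4) + log(r - 1) - log(r + 1) + C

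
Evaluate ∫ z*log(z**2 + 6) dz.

z**2*log(z**2 + 6)/2 - z**2/2 + 3*log(z**2 + 6) + C

Let u = z**2 + 6, so du = (2*z) dz.
The integral becomes (1/2)·∫ log(u) du; integrate by parts with u′=log(u), dv′=du.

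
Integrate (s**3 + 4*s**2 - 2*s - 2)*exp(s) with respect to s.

Use integration by parts with u = s**3 + 4*s**2 - 2*s - 2, dv = exp(s) ds, so v = exp(s).
Apply parts 3 times (tabular method): alternate signs, differentiate u down to 0, integrate dv up.

(s**3 + s**2 - 4*s + 2)*exp(s) + C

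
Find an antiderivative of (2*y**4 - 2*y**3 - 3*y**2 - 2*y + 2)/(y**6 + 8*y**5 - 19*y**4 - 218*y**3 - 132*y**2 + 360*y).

Factor the denominator: y*(y - 5)*(y - 1)*(y + 2)*(y + 6)**2.
Partial-fraction decomposition: -1955/(853776*(y + 6)) + 1465/(924*(y + 6)**2) - 1/(16*(y + 2)) + 1/(196*(y - 1)) + 131/(2420*(y - 5)) + 1/(180*y).
Integrate each term; A/(y−a) gives A·log|y−a|; A/(y−a)² gives −A/(y−a).

log(y)/180 + 131*log(y - 5)/2420 + log(y - 1)/196 - log(y + 2)/16 - 1955*log(y + 6)/853776 - 1465/(924*y + 5544) + C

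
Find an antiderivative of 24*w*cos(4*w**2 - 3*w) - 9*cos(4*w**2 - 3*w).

3*sin(4*w**2 - 3*w) + C

Let u = 4*w**2 - 3*w, so du = (8*w - 3) dw.
Rewriting, the integral becomes 3·∫ cos(u) du = 3·sin(u).
Substituting back, u = 4*w**2 - 3*w.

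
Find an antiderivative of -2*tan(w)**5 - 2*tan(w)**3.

Let u = tan(w), so du = (tan(w)**2 + 1) dw.
Rewriting, the integral becomes -2·∫ u^3 du = -2·u^4/4.
Substituting back, u = tan(w).

-tan(w)**4/2 + C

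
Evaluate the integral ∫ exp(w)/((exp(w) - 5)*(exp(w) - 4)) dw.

Let u = e^w, du = e^w dw.
The integral becomes ∫ du/((u-4)(u-5)); decompose into partial fractions.

log(exp(w) - 5) - log(exp(w) - 4) + C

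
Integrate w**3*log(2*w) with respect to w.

Use integration by parts with u = log(2*w), dv = w**3 dw.
Then du = 1/w dw and v = w**4/4.

w**4*(log(w) + log(2))/4 - w**4/16 + C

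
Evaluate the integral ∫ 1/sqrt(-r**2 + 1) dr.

Substitute r = sin(θ), so dr = cos(θ) dθ and the radical becomes sqrt(-r**2 + 1) = cos(θ) by the Pythagorean identity.
Integrate the resulting trig expression in θ, then back-substitute θ = asin(r), sin(θ) = r, cos(θ) = sqrt(-r**2 + 1) (absorbing any constant into C).

asin(r) + C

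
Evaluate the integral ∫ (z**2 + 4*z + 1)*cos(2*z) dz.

z**2*sin(2*z)/2 + 2*z*sin(2*z) + z*cos(2*z)/2 + sin(2*z)/4 + cos(2*z) + C

Use integration by parts with u = z**2 + 4*z + 1, dv = cos(2*z) dz, so v = sin(2*z)/2.
Apply parts 2 times (tabular method): alternate signs, differentiate u down to 0, integrate dv up.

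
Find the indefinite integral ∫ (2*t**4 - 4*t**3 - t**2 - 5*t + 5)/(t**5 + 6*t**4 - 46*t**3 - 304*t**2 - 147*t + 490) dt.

1117*log(t - 7)/3024 + log(t - 1)/288 + 5*log(t + 2)/27 - 65*log(t + 5)/16 + 1233*log(t + 7)/224 + C

Factor the denominator: (t - 7)*(t - 1)*(t + 2)*(t + 5)*(t + 7).
Partial-fraction decomposition: 1233/(224*(t + 7)) - 65/(16*(t + 5)) + 5/(27*(t + 2)) + 1/(288*(t - 1)) + 1117/(3024*(t - 7)).
Integrate each term: A/(t−a) contributes A·log|t−a|.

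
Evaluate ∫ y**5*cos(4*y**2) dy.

Let u = y², du = 2y dy; rewrite as (1/2)∫ u^2·cos(4u) du.
Now integrate by parts 2 times.

y**4*sin(4*y**2)/8 + y**2*cos(4*y**2)/16 - sin(4*y**2)/64 + C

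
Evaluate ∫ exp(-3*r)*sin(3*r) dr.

-exp(-3*r)*sin(3*r)/6 - exp(-3*r)*cos(3*r)/6 + C

Let I denote the integral. Integrate by parts with u = sin(3*r), dv = exp(-3*r) dr, so v = -exp(-3*r)/3: I = -exp(-3*r)*sin(3*r)/3 + ∫ exp(-3*r)*cos(3*r) dr.
Apply parts again with u = cos(3*r), dv = exp(-3*r) dr: ∫ exp(-3*r)*cos(3*r) dr = -exp(-3*r)*cos(3*r)/3 − I. Substituting back brings back I: I = -exp(-3*r)*sin(3*r)/3 - exp(-3*r)*cos(3*r)/3 − I.
Solving for I: (1 + 1)·I equals the remaining terms, so I = (1/2)·(-exp(-3*r)*sin(3*r)/3 - exp(-3*r)*cos(3*r)/3).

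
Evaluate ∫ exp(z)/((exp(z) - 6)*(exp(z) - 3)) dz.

Let u = e^z, du = e^z dz.
The integral becomes ∫ du/((u-6)(u-3)); decompose into partial fractions.

log(exp(z) - 6)/3 - log(exp(z) - 3)/3 + C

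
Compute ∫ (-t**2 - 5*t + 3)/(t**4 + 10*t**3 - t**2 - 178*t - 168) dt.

Factor the denominator: (t - 4)*(t + 1)*(t + 6)*(t + 7).
Partial-fraction decomposition: 1/(6*(t + 7)) - 3/(50*(t + 6)) - 7/(150*(t + 1)) - 3/(50*(t - 4)).
Integrate each term: A/(t−a) contributes A·log|t−a|.

-7*log(t + 1)/150 + log(t + 7)/6 - 3*log(t**2 + 2*t - 24)/50 + C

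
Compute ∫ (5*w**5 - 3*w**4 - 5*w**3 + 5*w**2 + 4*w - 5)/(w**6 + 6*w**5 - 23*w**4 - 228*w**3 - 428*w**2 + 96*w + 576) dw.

34111*log(w - 6)/36000 - log(w - 1)/1500 - 161*log(w + 2)/96 + 1295*log(w + 3)/36 - 15121*log(w + 4)/500 + 5509/(100*w + 400) + C

Factor the denominator: (w - 6)*(w - 1)*(w + 2)*(w + 3)*(w + 4)**2.
Partial-fraction decomposition: -15121/(500*(w + 4)) - 5509/(100*(w + 4)**2) + 1295/(36*(w + 3)) - 161/(96*(w + 2)) - 1/(1500*(w - 1)) + 34111/(36000*(w - 6)).
Integrate each term; A/(w−a) gives A·log|w−a|; A/(w−a)² gives −A/(w−a).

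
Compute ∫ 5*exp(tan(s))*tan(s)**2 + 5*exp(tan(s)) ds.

Let u = tan(s), so du = (tan(s)**2 + 1) ds.
Rewriting, the integral becomes 5·∫ e^u du = 5·e^u.
Substituting back, u = tan(s).

5*exp(tan(s)) + C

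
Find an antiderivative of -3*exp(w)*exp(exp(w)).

-3*exp(exp(w)) + C

Let u = exp(w), so du = (exp(w)) dw.
Rewriting, the integral becomes -3·∫ e^u du = -3·e^u.
Substituting back, u = exp(w).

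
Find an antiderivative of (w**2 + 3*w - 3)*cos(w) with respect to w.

Use integration by parts with u = w**2 + 3*w - 3, dv = cos(w) dw, so v = sin(w).
Apply parts 2 times (tabular method): alternate signs, differentiate u down to 0, integrate dv up.

w**2*sin(w) + 3*w*sin(w) + 2*w*cos(w) - 5*sin(w) + 3*cos(w) + C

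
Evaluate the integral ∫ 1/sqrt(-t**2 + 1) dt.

asin(t) + C

Substitute t = sin(θ), so dt = cos(θ) dθ and the radical becomes sqrt(-t**2 + 1) = cos(θ) by the Pythagorean identity.
Integrate the resulting trig expression in θ, then back-substitute θ = asin(t), sin(θ) = t, cos(θ) = sqrt(-t**2 + 1) (absorbing any constant into C).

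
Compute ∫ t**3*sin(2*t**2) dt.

Let u = t², du = 2t dt; rewrite as (1/2)∫ u^1·sin(2u) du.
Now integrate by parts 1 time.

-t**2*cos(2*t**2)/4 + sin(2*t**2)/8 + C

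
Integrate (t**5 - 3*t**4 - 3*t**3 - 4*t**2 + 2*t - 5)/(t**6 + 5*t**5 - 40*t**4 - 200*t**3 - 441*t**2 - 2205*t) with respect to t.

log(t)/441 + 699*log(t - 7)/5684 - 79*log(t + 5)/68 + 5799*log(t + 7)/2842 - 35*log(t**2 + 9)/17748 - 127*atan(t/3)/986 + C

Factor the denominator: t*(t - 7)*(t + 5)*(t + 7)*(t**2 + 9).
Partial-fraction decomposition: -(35*t + 3429)/(8874*(t**2 + 9)) + 5799/(2842*(t + 7)) - 79/(68*(t + 5)) + 699/(5684*(t - 7)) + 1/(441*t).
Integrate each term; A/(t−a) gives A·log|t−a|; the (Bt+D)/(t²+p²) term gives a log and an atan.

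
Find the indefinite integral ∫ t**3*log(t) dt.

Use integration by parts with u = log(t), dv = t**3 dt.
Then du = 1/t dt and v = t**4/4.

t**4*log(t)/4 - t**4/16 + C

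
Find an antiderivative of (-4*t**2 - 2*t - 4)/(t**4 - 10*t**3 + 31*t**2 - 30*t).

2*log(t)/15 - 19*log(t - 5)/5 + 23*log(t - 3)/3 - 4*log(t - 2) + C

Factor the denominator: t*(t - 5)*(t - 3)*(t - 2).
Partial-fraction decomposition: -4/(t - 2) + 23/(3*(t - 3)) - 19/(5*(t - 5)) + 2/(15*t).
Integrate each term: A/(t−a) contributes A·log|t−a|.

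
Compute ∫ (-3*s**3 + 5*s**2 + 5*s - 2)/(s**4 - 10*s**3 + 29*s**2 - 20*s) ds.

log(s)/10 - 227*log(s - 5)/20 + 47*log(s - 4)/6 + 5*log(s - 1)/12 + C

Factor the denominator: s*(s - 5)*(s - 4)*(s - 1).
Partial-fraction decomposition: 5/(12*(s - 1)) + 47/(6*(s - 4)) - 227/(20*(s - 5)) + 1/(10*s).
Integrate each term: A/(s−a) contributes A·log|s−a|.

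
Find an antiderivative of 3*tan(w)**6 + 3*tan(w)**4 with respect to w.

Let u = tan(w), so du = (tan(w)**2 + 1) dw.
Rewriting, the integral becomes 3·∫ u^4 du = 3·u^5/5.
Substituting back, u = tan(w).

3*tan(w)**5/5 + C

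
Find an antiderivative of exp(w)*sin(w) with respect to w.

Let I denote the integral. Integrate by parts with u = sin(w), dv = exp(w) dw, so v = exp(w): I = exp(w)*sin(w) − ∫ exp(w)*cos(w) dw.
Apply parts again with u = cos(w), dv = exp(w) dw: ∫ exp(w)*cos(w) dw = exp(w)*cos(w) + I. Substituting back brings back I: I = exp(w)*sin(w) - exp(w)*cos(w) − I.
Solving for I: (1 + 1)·I equals the remaining terms, so I = (1/2)·(exp(w)*sin(w) - exp(w)*cos(w)).

exp(w)*sin(w)/2 - exp(w)*cos(w)/2 + C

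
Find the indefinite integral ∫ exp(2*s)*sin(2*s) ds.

Let I denote the integral. Integrate by parts with u = sin(2*s), dv = exp(2*s) ds, so v = exp(2*s)/2: I = exp(2*s)*sin(2*s)/2 − ∫ exp(2*s)*cos(2*s) ds.
Apply parts again with u = cos(2*s), dv = exp(2*s) ds: ∫ exp(2*s)*cos(2*s) ds = exp(2*s)*cos(2*s)/2 + I. Substituting back brings back I: I = exp(2*s)*sin(2*s)/2 - exp(2*s)*cos(2*s)/2 − I.
Solving for I: (1 + 1)·I equals the remaining terms, so I = (1/2)·(exp(2*s)*sin(2*s)/2 - exp(2*s)*cos(2*s)/2).

exp(2*s)*sin(2*s)/4 - exp(2*s)*cos(2*s)/4 + C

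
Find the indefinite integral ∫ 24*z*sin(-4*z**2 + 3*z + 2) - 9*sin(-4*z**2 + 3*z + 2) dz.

3*cos(-4*z**2 + 3*z + 2) + C

Let u = 4*z**2 - 3*z - 2, so du = (8*z - 3) dz.
Rewriting, the integral becomes -3·∫ sin(u) du = -3·-cos(u).
Substituting back, u = 4*z**2 - 3*z - 2.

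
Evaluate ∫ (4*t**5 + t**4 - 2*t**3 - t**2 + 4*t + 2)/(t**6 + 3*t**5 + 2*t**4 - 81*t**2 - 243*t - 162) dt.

Factor the denominator: (t - 3)*(t + 1)*(t + 2)*(t + 3)*(t**2 + 9).
Partial-fraction decomposition: (1349*t - 4349)/(1170*(t**2 + 9)) + 107/(27*(t + 3)) - 106/(65*(t + 2)) + 1/(20*(t + 1)) + 251/(540*(t - 3)).
Integrate each term; A/(t−a) gives A·log|t−a|; the (Bt+D)/(t²+p²) term gives a log and an atan.

251*log(t - 3)/540 + log(t + 1)/20 - 106*log(t + 2)/65 + 107*log(t + 3)/27 + 1349*log(t**2 + 9)/2340 - 4349*atan(t/3)/3510 + C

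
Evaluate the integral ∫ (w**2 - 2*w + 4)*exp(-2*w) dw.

(-2*w**2 + 2*w - 7)*exp(-2*w)/4 + C

Use integration by parts with u = w**2 - 2*w + 4, dv = exp(-2*w) dw, so v = -exp(-2*w)/2.
Apply parts 2 times (tabular method): alternate signs, differentiate u down to 0, integrate dv up.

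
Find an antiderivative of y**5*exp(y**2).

(y**4 - 2*y**2 + 2)*exp(y**2)/2 + C

Let u = y², du = 2y dy; rewrite as (1/2)∫ u^2·exp(1u) du.
Now integrate by parts 2 times.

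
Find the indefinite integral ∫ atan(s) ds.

Use integration by parts with u = arctan(s), dv = ds.
Then du = 1/(s**2 + 1) ds.

s*atan(s) - log(s**2 + 1)/2 + C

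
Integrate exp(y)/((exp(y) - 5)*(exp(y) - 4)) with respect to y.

log(exp(y) - 5) - log(exp(y) - 4) + C

Let u = e^y, du = e^y dy.
The integral becomes ∫ du/((u-5)(u-4)); decompose into partial fractions.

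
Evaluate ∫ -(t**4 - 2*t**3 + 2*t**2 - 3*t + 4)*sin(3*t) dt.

Use integration by parts with u = t**4 - 2*t**3 + 2*t**2 - 3*t + 4, dv = -sin(3*t) dt, so v = cos(3*t)/3.
Apply parts 4 times (tabular method): alternate signs, differentiate u down to 0, integrate dv up.

t**4*cos(3*t)/3 - 4*t**3*sin(3*t)/9 - 2*t**3*cos(3*t)/3 + 2*t**2*sin(3*t)/3 + 2*t**2*cos(3*t)/9 - 4*t*sin(3*t)/27 - 5*t*cos(3*t)/9 + 5*sin(3*t)/27 + 104*cos(3*t)/81 + C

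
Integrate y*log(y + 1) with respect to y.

Use integration by parts with u = log(y + 1), dv = y dy.
Then du = 1/(y + 1) dy and v = y**2/2.

y**2*log(y + 1)/2 - y**2/4 + y/2 - log(y + 1)/2 + C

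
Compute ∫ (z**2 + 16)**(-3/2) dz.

z/(16*sqrt(z**2 + 16)) + C

Substitute z = 4·tan(θ), so dz = 4·sec(θ)^2 dθ and the radical becomes sqrt(z**2 + 16) = 4·sec(θ) by the Pythagorean identity.
Integrate the resulting trig expression in θ, then back-substitute tan(θ) = z/4, sec(θ) = sqrt(z**2 + 16)/4 (absorbing any constant into C).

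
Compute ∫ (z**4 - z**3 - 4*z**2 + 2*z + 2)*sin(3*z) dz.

Use integration by parts with u = z**4 - z**3 - 4*z**2 + 2*z + 2, dv = sin(3*z) dz, so v = -cos(3*z)/3.
Apply parts 4 times (tabular method): alternate signs, differentiate u down to 0, integrate dv up.

-z**4*cos(3*z)/3 + 4*z**3*sin(3*z)/9 + z**3*cos(3*z)/3 - z**2*sin(3*z)/3 + 16*z**2*cos(3*z)/9 - 32*z*sin(3*z)/27 - 8*z*cos(3*z)/9 + 8*sin(3*z)/27 - 86*cos(3*z)/81 + C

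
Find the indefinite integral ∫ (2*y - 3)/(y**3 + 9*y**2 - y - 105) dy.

Factor the denominator: (y - 3)*(y + 5)*(y + 7).
Partial-fraction decomposition: -17/(20*(y + 7)) + 13/(16*(y + 5)) + 3/(80*(y - 3)).
Integrate each term: A/(y−a) contributes A·log|y−a|.

3*log(y - 3)/80 + 13*log(y + 5)/16 - 17*log(y + 7)/20 + C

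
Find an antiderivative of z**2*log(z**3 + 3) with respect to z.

z**3*log(z**3 + 3)/3 - z**3/3 + log(z**3 + 3) + C

Let u = z**3 + 3, so du = (3*z**2) dz.
The integral becomes (1/3)·∫ log(u) du; integrate by parts with u′=log(u), dv′=du.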